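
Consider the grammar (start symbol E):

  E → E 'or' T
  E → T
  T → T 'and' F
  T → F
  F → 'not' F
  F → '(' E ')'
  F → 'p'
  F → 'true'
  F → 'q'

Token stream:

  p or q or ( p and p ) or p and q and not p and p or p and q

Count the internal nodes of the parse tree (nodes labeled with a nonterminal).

29

[E [E [E [E [E [T [F p]]] or [T [F q]]] or [T [F ( [E [T [T [F p]] and [F p]]] )]]] or [T [T [T [T [F p]] and [F q]] and [F not [F p]]] and [F p]]] or [T [T [F p]] and [F q]]]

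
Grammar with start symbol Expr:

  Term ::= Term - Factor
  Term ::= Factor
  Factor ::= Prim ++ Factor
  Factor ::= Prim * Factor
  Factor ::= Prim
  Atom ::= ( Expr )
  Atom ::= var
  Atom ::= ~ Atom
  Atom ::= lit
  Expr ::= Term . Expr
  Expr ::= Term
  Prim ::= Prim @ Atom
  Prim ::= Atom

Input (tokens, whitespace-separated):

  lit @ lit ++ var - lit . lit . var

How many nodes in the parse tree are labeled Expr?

3

[Expr [Term [Term [Factor [Prim [Prim [Atom lit]] @ [Atom lit]] ++ [Factor [Prim [Atom var]]]]] - [Factor [Prim [Atom lit]]]] . [Expr [Term [Factor [Prim [Atom lit]]]] . [Expr [Term [Factor [Prim [Atom var]]]]]]]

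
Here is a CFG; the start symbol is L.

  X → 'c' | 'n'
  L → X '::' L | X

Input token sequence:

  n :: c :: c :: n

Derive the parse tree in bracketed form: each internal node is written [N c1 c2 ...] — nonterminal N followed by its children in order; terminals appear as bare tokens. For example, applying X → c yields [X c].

[L [X n] :: [L [X c] :: [L [X c] :: [L [X n]]]]]

L
X :: L
n :: L
n :: X :: L
n :: c :: L
n :: c :: X :: L
n :: c :: c :: L
n :: c :: c :: X
n :: c :: c :: n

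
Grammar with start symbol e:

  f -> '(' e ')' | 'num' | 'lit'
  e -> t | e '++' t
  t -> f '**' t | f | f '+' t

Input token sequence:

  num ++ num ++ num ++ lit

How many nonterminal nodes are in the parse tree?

[e [e [e [e [t [f num]]] ++ [t [f num]]] ++ [t [f num]]] ++ [t [f lit]]]

12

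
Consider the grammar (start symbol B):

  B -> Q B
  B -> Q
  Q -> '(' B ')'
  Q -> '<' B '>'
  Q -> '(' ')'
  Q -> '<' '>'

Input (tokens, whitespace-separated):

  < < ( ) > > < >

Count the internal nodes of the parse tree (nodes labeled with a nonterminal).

[B [Q < [B [Q < [B [Q ( )]] >]] >] [B [Q < >]]]

8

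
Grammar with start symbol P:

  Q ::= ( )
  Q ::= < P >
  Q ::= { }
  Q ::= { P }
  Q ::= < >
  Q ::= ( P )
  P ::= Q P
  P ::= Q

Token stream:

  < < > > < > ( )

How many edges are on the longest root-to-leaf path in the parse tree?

4

[P [Q < [P [Q < >]] >] [P [Q < >] [P [Q ( )]]]]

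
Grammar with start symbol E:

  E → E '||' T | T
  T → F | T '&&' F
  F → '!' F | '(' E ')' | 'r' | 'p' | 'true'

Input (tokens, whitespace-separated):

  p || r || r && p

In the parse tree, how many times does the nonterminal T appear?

4

[E [E [E [T [F p]]] || [T [F r]]] || [T [T [F r]] && [F p]]]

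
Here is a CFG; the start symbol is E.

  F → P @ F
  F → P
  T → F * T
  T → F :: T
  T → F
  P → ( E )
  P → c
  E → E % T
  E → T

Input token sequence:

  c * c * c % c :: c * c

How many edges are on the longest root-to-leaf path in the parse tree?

[E [E [T [F [P c]] * [T [F [P c]] * [T [F [P c]]]]]] % [T [F [P c]] :: [T [F [P c]] * [T [F [P c]]]]]]

7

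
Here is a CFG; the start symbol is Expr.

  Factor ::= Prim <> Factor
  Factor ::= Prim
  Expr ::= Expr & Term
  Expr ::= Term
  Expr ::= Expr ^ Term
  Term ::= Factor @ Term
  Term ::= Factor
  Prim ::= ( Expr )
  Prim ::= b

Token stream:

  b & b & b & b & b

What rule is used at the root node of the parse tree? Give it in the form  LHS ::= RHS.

[Expr [Expr [Expr [Expr [Expr [Term [Factor [Prim b]]]] & [Term [Factor [Prim b]]]] & [Term [Factor [Prim b]]]] & [Term [Factor [Prim b]]]] & [Term [Factor [Prim b]]]]

Expr ::= Expr & Term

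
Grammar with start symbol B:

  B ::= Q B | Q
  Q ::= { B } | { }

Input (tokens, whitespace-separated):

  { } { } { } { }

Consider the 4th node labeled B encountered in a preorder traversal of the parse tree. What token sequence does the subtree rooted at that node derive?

[B [Q { }] [B [Q { }] [B [Q { }] [B [Q { }]]]]]

{ }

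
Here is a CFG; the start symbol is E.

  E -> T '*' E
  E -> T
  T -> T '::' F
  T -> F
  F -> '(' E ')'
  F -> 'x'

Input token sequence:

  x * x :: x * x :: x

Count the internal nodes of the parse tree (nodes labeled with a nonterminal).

13

[E [T [F x]] * [E [T [T [F x]] :: [F x]] * [E [T [T [F x]] :: [F x]]]]]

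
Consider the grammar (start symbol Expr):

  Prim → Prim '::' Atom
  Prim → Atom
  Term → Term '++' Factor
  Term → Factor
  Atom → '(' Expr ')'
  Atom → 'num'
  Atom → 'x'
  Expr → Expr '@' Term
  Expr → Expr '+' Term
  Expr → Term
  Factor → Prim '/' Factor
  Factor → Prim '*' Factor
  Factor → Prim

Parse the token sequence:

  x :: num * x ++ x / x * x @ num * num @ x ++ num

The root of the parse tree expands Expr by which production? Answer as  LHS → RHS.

Expr → Expr '@' Term

[Expr [Expr [Expr [Term [Term [Factor [Prim [Prim [Atom x]] :: [Atom num]] * [Factor [Prim [Atom x]]]]] ++ [Factor [Prim [Atom x]] / [Factor [Prim [Atom x]] * [Factor [Prim [Atom x]]]]]]] @ [Term [Factor [Prim [Atom num]] * [Factor [Prim [Atom num]]]]]] @ [Term [Term [Factor [Prim [Atom x]]]] ++ [Factor [Prim [Atom num]]]]]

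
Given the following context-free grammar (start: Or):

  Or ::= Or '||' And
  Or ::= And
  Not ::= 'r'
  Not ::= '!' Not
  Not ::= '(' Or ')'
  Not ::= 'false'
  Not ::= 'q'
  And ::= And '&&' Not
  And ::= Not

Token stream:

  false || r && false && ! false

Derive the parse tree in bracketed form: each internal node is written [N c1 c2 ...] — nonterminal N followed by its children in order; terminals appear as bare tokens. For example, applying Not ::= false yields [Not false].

Or
Or || And
And || And
Not || And
false || And
false || And && Not
false || And && Not && Not
false || Not && Not && Not
false || r && Not && Not
false || r && false && Not
false || r && false && ! Not
false || r && false && ! false

[Or [Or [And [Not false]]] || [And [And [And [Not r]] && [Not false]] && [Not ! [Not false]]]]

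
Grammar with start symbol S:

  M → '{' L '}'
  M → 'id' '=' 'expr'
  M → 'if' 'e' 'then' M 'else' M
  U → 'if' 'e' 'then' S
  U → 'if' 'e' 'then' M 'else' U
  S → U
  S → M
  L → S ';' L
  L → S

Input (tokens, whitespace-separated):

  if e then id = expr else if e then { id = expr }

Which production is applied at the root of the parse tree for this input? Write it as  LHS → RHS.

S → U

[S [U if e then [M id = expr] else [U if e then [S [M { [L [S [M id = expr]]] }]]]]]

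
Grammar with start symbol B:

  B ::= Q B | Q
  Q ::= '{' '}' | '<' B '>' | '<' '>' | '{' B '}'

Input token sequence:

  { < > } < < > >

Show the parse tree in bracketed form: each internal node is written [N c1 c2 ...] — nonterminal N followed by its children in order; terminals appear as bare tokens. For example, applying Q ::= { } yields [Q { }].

B
Q B
{ B } B
{ Q } B
{ < > } B
{ < > } Q
{ < > } < B >
{ < > } < Q >
{ < > } < < > >

[B [Q { [B [Q < >]] }] [B [Q < [B [Q < >]] >]]]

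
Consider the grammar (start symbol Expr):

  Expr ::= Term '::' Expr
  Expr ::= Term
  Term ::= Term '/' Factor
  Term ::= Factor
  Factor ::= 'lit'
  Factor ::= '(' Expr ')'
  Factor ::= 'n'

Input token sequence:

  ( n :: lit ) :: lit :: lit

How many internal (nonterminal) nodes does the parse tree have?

15

[Expr [Term [Factor ( [Expr [Term [Factor n]] :: [Expr [Term [Factor lit]]]] )]] :: [Expr [Term [Factor lit]] :: [Expr [Term [Factor lit]]]]]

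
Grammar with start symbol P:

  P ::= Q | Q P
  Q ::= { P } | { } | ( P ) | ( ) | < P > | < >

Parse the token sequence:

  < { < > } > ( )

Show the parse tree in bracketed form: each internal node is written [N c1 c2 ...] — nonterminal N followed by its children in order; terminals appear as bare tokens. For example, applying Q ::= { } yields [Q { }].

[P [Q < [P [Q { [P [Q < >]] }]] >] [P [Q ( )]]]

P
Q P
< P > P
< Q > P
< { P } > P
< { Q } > P
< { < > } > P
< { < > } > Q
< { < > } > ( )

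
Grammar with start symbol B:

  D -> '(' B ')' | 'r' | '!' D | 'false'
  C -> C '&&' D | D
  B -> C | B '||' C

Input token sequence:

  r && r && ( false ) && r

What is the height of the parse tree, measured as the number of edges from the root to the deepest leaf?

[B [C [C [C [C [D r]] && [D r]] && [D ( [B [C [D false]]] )]] && [D r]]]

7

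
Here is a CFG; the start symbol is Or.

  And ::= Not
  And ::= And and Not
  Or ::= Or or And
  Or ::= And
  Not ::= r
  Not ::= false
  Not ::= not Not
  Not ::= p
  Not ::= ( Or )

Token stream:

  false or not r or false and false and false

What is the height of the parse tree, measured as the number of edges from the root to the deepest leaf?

[Or [Or [Or [And [Not false]]] or [And [Not not [Not r]]]] or [And [And [And [Not false]] and [Not false]] and [Not false]]]

5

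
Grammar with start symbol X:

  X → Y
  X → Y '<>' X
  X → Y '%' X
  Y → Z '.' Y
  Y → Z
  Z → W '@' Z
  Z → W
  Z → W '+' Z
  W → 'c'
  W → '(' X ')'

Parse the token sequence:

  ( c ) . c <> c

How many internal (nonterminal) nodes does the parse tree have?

[X [Y [Z [W ( [X [Y [Z [W c]]]] )]] . [Y [Z [W c]]]] <> [X [Y [Z [W c]]]]]

15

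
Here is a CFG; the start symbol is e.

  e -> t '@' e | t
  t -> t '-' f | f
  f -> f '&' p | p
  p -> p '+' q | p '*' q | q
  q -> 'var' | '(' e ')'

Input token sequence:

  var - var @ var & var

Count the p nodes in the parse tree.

[e [t [t [f [p [q var]]]] - [f [p [q var]]]] @ [e [t [f [f [p [q var]]] & [p [q var]]]]]]

4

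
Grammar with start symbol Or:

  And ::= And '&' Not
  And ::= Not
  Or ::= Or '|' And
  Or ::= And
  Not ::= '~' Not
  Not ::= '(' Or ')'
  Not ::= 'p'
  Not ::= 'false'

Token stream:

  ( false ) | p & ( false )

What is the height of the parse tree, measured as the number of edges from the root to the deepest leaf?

[Or [Or [And [Not ( [Or [And [Not false]]] )]]] | [And [And [Not p]] & [Not ( [Or [And [Not false]]] )]]]

7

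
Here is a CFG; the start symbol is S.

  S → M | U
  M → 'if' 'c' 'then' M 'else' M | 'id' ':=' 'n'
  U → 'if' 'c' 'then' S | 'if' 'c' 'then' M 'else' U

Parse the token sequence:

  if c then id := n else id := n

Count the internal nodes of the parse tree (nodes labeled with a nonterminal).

4

[S [M if c then [M id := n] else [M id := n]]]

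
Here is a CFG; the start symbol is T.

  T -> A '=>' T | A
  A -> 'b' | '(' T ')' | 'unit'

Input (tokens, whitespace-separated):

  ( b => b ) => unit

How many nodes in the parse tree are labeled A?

4

[T [A ( [T [A b] => [T [A b]]] )] => [T [A unit]]]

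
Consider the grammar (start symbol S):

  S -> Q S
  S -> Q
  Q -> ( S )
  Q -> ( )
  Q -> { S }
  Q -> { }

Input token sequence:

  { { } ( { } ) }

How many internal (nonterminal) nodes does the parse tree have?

[S [Q { [S [Q { }] [S [Q ( [S [Q { }]] )]]] }]]

8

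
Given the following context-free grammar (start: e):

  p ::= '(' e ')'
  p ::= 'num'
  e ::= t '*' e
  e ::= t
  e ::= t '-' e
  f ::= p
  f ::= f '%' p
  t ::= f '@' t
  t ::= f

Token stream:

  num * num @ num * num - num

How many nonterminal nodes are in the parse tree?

19

[e [t [f [p num]]] * [e [t [f [p num]] @ [t [f [p num]]]] * [e [t [f [p num]]] - [e [t [f [p num]]]]]]]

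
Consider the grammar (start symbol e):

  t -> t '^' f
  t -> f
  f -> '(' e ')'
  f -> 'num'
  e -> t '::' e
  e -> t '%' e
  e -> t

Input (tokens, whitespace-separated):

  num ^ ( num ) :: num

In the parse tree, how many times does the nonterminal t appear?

4

[e [t [t [f num]] ^ [f ( [e [t [f num]]] )]] :: [e [t [f num]]]]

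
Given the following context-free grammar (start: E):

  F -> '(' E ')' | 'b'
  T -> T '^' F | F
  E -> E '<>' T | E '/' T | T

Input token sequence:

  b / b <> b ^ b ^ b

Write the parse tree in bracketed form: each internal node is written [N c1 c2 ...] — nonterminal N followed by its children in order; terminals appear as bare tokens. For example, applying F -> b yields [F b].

E
E <> T
E / T <> T
T / T <> T
F / T <> T
b / T <> T
b / F <> T
b / b <> T
b / b <> T ^ F
b / b <> T ^ F ^ F
b / b <> F ^ F ^ F
b / b <> b ^ F ^ F
b / b <> b ^ b ^ F
b / b <> b ^ b ^ b

[E [E [E [T [F b]]] / [T [F b]]] <> [T [T [T [F b]] ^ [F b]] ^ [F b]]]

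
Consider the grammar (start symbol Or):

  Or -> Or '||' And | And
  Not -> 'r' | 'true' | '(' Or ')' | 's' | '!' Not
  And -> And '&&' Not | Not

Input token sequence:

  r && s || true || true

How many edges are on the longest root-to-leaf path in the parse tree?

6

[Or [Or [Or [And [And [Not r]] && [Not s]]] || [And [Not true]]] || [And [Not true]]]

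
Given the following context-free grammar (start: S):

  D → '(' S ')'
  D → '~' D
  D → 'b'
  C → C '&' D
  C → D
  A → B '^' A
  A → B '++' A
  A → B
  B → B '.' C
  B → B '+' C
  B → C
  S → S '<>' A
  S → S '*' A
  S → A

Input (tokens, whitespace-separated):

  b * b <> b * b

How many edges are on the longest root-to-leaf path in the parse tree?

[S [S [S [S [A [B [C [D b]]]]] * [A [B [C [D b]]]]] <> [A [B [C [D b]]]]] * [A [B [C [D b]]]]]

8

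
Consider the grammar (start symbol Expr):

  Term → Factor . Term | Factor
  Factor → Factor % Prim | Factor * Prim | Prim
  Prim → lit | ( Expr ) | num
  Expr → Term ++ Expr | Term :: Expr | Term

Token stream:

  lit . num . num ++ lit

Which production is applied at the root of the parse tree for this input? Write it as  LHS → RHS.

[Expr [Term [Factor [Prim lit]] . [Term [Factor [Prim num]] . [Term [Factor [Prim num]]]]] ++ [Expr [Term [Factor [Prim lit]]]]]

Expr → Term ++ Expr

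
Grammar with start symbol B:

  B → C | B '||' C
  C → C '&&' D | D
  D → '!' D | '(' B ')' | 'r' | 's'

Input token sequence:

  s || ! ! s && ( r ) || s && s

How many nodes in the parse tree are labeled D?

[B [B [B [C [D s]]] || [C [C [D ! [D ! [D s]]]] && [D ( [B [C [D r]]] )]]] || [C [C [D s]] && [D s]]]

8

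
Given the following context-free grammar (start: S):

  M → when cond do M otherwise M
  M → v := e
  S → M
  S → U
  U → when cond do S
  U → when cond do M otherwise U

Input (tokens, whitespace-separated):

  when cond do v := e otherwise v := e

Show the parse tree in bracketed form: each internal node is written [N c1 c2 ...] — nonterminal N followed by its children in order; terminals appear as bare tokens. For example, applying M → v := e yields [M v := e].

[S [M when cond do [M v := e] otherwise [M v := e]]]

S
M
when cond do M otherwise M
when cond do v := e otherwise M
when cond do v := e otherwise v := e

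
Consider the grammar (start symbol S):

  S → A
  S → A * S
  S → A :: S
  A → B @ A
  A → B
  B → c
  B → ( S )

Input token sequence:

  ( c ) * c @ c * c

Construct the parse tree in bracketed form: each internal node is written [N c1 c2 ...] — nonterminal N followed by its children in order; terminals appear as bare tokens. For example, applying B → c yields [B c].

[S [A [B ( [S [A [B c]]] )]] * [S [A [B c] @ [A [B c]]] * [S [A [B c]]]]]

S
A * S
B * S
( S ) * S
( A ) * S
( B ) * S
( c ) * S
( c ) * A * S
( c ) * B @ A * S
( c ) * c @ A * S
( c ) * c @ B * S
( c ) * c @ c * S
( c ) * c @ c * A
( c ) * c @ c * B
( c ) * c @ c * c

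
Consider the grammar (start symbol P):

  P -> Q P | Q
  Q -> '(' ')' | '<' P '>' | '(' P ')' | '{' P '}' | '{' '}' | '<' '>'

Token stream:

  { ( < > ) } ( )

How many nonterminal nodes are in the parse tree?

[P [Q { [P [Q ( [P [Q < >]] )]] }] [P [Q ( )]]]

8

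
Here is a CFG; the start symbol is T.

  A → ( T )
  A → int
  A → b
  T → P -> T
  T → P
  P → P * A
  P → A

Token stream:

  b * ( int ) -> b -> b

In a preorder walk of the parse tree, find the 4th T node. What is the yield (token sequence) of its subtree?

b

[T [P [P [A b]] * [A ( [T [P [A int]]] )]] -> [T [P [A b]] -> [T [P [A b]]]]]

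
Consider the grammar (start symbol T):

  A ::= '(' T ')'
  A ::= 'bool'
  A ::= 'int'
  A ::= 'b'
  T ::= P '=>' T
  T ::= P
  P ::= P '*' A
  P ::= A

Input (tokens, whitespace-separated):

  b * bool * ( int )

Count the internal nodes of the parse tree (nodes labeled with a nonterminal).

[T [P [P [P [A b]] * [A bool]] * [A ( [T [P [A int]]] )]]]

10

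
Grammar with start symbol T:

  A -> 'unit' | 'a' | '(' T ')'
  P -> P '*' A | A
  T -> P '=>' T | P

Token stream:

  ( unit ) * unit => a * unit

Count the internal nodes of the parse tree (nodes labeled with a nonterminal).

13

[T [P [P [A ( [T [P [A unit]]] )]] * [A unit]] => [T [P [P [A a]] * [A unit]]]]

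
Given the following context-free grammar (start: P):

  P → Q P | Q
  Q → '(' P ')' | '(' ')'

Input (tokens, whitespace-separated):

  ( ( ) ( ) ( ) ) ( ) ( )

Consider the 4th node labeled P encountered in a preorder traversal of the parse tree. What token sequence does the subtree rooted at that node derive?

( )

[P [Q ( [P [Q ( )] [P [Q ( )] [P [Q ( )]]]] )] [P [Q ( )] [P [Q ( )]]]]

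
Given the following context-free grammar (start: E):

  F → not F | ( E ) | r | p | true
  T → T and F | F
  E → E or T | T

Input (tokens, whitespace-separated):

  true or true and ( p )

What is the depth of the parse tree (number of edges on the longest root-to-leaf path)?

6

[E [E [T [F true]]] or [T [T [F true]] and [F ( [E [T [F p]]] )]]]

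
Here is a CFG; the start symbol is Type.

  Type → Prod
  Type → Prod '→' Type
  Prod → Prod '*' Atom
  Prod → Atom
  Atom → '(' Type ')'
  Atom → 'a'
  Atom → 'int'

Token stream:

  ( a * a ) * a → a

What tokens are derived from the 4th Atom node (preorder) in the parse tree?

a

[Type [Prod [Prod [Atom ( [Type [Prod [Prod [Atom a]] * [Atom a]]] )]] * [Atom a]] → [Type [Prod [Atom a]]]]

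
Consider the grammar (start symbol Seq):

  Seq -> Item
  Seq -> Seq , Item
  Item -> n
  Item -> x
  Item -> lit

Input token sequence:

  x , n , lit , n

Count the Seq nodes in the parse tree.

[Seq [Seq [Seq [Seq [Item x]] , [Item n]] , [Item lit]] , [Item n]]

4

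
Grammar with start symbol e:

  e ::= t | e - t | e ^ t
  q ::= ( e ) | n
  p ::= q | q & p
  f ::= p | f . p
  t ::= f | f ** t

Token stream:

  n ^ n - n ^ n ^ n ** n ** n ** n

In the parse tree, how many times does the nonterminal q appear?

[e [e [e [e [e [t [f [p [q n]]]]] ^ [t [f [p [q n]]]]] - [t [f [p [q n]]]]] ^ [t [f [p [q n]]]]] ^ [t [f [p [q n]]] ** [t [f [p [q n]]] ** [t [f [p [q n]]] ** [t [f [p [q n]]]]]]]]

8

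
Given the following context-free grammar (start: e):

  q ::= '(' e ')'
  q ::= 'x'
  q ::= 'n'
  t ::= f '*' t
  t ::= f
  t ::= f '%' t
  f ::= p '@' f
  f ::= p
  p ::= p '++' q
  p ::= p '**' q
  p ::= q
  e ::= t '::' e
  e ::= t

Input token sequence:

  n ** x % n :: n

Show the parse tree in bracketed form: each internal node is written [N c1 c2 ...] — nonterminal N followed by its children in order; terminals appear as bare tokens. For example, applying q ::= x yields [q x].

e
t :: e
f % t :: e
p % t :: e
p ** q % t :: e
q ** q % t :: e
n ** q % t :: e
n ** x % t :: e
n ** x % f :: e
n ** x % p :: e
n ** x % q :: e
n ** x % n :: e
n ** x % n :: t
n ** x % n :: f
n ** x % n :: p
n ** x % n :: q
n ** x % n :: n

[e [t [f [p [p [q n]] ** [q x]]] % [t [f [p [q n]]]]] :: [e [t [f [p [q n]]]]]]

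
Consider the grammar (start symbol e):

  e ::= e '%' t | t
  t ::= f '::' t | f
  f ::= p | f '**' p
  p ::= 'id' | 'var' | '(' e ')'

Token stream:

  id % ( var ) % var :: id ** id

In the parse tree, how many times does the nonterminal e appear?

[e [e [e [t [f [p id]]]] % [t [f [p ( [e [t [f [p var]]]] )]]]] % [t [f [p var]] :: [t [f [f [p id]] ** [p id]]]]]

4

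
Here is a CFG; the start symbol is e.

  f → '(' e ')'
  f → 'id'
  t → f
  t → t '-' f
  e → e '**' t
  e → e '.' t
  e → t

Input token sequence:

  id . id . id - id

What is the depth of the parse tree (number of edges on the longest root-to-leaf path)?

[e [e [e [t [f id]]] . [t [f id]]] . [t [t [f id]] - [f id]]]

5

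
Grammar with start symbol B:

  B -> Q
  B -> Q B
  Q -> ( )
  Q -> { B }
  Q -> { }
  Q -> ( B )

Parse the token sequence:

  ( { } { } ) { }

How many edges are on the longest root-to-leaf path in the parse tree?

5

[B [Q ( [B [Q { }] [B [Q { }]]] )] [B [Q { }]]]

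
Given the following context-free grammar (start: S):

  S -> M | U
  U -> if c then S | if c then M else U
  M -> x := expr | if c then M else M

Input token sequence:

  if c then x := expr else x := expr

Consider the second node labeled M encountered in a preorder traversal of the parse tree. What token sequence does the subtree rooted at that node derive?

[S [M if c then [M x := expr] else [M x := expr]]]

x := expr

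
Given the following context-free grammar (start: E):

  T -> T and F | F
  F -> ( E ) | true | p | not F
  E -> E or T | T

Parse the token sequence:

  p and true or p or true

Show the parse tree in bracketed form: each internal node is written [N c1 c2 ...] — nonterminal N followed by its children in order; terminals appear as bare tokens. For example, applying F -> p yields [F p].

E
E or T
E or T or T
T or T or T
T and F or T or T
F and F or T or T
p and F or T or T
p and true or T or T
p and true or F or T
p and true or p or T
p and true or p or F
p and true or p or true

[E [E [E [T [T [F p]] and [F true]]] or [T [F p]]] or [T [F true]]]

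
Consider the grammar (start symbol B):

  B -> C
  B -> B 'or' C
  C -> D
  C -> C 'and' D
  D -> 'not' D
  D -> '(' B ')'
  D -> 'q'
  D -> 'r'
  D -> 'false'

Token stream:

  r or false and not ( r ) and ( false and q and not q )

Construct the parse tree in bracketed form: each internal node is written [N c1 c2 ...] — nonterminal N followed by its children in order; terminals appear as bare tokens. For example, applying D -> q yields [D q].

B
B or C
C or C
D or C
r or C
r or C and D
r or C and D and D
r or D and D and D
r or false and D and D
r or false and not D and D
r or false and not ( B ) and D
r or false and not ( C ) and D
r or false and not ( D ) and D
r or false and not ( r ) and D
r or false and not ( r ) and ( B )
r or false and not ( r ) and ( C )
r or false and not ( r ) and ( C and D )
r or false and not ( r ) and ( C and D and D )
r or false and not ( r ) and ( D and D and D )
r or false and not ( r ) and ( false and D and D )
r or false and not ( r ) and ( false and q and D )
r or false and not ( r ) and ( false and q and not D )
r or false and not ( r ) and ( false and q and not q )

[B [B [C [D r]]] or [C [C [C [D false]] and [D not [D ( [B [C [D r]]] )]]] and [D ( [B [C [C [C [D false]] and [D q]] and [D not [D q]]]] )]]]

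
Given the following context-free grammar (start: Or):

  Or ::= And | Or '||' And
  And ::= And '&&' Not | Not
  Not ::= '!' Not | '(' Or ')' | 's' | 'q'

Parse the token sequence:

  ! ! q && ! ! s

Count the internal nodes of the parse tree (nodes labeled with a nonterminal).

[Or [And [And [Not ! [Not ! [Not q]]]] && [Not ! [Not ! [Not s]]]]]

9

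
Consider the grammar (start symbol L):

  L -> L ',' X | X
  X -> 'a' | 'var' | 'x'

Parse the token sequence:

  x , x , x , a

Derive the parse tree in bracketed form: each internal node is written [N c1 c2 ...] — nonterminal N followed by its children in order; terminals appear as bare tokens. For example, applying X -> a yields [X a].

L
L , X
L , X , X
L , X , X , X
X , X , X , X
x , X , X , X
x , x , X , X
x , x , x , X
x , x , x , a

[L [L [L [L [X x]] , [X x]] , [X x]] , [X a]]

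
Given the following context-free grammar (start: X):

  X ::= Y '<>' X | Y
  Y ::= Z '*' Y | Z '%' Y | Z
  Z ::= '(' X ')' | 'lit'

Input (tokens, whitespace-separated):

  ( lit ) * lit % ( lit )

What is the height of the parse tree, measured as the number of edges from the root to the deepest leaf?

8

[X [Y [Z ( [X [Y [Z lit]]] )] * [Y [Z lit] % [Y [Z ( [X [Y [Z lit]]] )]]]]]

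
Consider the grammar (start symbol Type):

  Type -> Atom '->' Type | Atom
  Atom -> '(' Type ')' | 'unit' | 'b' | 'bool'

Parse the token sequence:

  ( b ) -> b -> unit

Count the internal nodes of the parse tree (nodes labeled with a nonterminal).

[Type [Atom ( [Type [Atom b]] )] -> [Type [Atom b] -> [Type [Atom unit]]]]

8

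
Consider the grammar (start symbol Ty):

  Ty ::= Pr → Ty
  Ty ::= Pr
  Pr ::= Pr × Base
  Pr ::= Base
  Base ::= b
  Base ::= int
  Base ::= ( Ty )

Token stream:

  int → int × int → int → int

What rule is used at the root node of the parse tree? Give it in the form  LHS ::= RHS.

[Ty [Pr [Base int]] → [Ty [Pr [Pr [Base int]] × [Base int]] → [Ty [Pr [Base int]] → [Ty [Pr [Base int]]]]]]

Ty ::= Pr → Ty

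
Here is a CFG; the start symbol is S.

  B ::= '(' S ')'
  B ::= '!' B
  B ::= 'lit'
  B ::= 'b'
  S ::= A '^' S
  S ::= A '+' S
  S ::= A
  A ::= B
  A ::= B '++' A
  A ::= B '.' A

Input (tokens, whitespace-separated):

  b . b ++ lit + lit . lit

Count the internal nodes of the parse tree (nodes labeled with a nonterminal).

12

[S [A [B b] . [A [B b] ++ [A [B lit]]]] + [S [A [B lit] . [A [B lit]]]]]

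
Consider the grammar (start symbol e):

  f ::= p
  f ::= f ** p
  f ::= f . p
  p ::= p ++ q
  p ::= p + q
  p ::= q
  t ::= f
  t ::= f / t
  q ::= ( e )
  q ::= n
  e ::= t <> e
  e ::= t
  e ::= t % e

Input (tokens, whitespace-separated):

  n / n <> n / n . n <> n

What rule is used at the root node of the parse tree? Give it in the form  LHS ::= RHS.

[e [t [f [p [q n]]] / [t [f [p [q n]]]]] <> [e [t [f [p [q n]]] / [t [f [f [p [q n]]] . [p [q n]]]]] <> [e [t [f [p [q n]]]]]]]

e ::= t <> e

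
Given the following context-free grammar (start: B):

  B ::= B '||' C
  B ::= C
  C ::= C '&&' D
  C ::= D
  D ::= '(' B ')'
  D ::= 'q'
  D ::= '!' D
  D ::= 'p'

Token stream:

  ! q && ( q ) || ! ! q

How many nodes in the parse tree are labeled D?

7

[B [B [C [C [D ! [D q]]] && [D ( [B [C [D q]]] )]]] || [C [D ! [D ! [D q]]]]]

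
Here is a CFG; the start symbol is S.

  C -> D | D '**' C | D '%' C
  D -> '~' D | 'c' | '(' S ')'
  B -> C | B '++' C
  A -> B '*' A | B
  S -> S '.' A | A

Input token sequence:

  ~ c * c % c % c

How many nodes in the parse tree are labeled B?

[S [A [B [C [D ~ [D c]]]] * [A [B [C [D c] % [C [D c] % [C [D c]]]]]]]]

2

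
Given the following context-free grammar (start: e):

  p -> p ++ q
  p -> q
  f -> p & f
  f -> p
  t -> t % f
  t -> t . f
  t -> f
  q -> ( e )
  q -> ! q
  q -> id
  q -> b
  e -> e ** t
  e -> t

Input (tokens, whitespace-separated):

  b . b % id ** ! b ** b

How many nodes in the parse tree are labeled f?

[e [e [e [t [t [t [f [p [q b]]]] . [f [p [q b]]]] % [f [p [q id]]]]] ** [t [f [p [q ! [q b]]]]]] ** [t [f [p [q b]]]]]

5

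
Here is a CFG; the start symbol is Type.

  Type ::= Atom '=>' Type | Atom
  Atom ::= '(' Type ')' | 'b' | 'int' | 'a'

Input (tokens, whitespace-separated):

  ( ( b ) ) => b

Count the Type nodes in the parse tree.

4

[Type [Atom ( [Type [Atom ( [Type [Atom b]] )]] )] => [Type [Atom b]]]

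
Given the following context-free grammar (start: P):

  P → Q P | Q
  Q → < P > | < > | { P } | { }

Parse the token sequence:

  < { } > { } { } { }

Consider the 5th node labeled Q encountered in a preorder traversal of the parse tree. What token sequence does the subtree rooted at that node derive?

[P [Q < [P [Q { }]] >] [P [Q { }] [P [Q { }] [P [Q { }]]]]]

{ }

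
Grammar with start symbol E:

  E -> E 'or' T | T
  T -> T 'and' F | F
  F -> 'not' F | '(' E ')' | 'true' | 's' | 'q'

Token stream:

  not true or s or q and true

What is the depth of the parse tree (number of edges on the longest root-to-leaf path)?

[E [E [E [T [F not [F true]]]] or [T [F s]]] or [T [T [F q]] and [F true]]]

6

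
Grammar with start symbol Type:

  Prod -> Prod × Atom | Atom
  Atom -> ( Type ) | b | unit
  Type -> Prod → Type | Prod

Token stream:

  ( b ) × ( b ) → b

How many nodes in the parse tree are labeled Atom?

[Type [Prod [Prod [Atom ( [Type [Prod [Atom b]]] )]] × [Atom ( [Type [Prod [Atom b]]] )]] → [Type [Prod [Atom b]]]]

5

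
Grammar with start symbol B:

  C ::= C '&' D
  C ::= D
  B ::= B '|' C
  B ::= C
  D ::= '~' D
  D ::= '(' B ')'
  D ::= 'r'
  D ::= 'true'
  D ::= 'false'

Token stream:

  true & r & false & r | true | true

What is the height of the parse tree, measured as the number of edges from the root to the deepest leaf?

[B [B [B [C [C [C [C [D true]] & [D r]] & [D false]] & [D r]]] | [C [D true]]] | [C [D true]]]

8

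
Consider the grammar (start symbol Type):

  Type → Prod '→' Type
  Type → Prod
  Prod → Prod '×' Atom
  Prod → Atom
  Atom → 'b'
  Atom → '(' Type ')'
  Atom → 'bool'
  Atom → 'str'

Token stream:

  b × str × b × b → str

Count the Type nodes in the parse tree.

[Type [Prod [Prod [Prod [Prod [Atom b]] × [Atom str]] × [Atom b]] × [Atom b]] → [Type [Prod [Atom str]]]]

2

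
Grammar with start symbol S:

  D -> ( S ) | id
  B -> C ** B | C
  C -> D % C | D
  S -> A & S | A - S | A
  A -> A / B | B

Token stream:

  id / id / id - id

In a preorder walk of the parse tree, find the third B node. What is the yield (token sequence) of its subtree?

[S [A [A [A [B [C [D id]]]] / [B [C [D id]]]] / [B [C [D id]]]] - [S [A [B [C [D id]]]]]]

id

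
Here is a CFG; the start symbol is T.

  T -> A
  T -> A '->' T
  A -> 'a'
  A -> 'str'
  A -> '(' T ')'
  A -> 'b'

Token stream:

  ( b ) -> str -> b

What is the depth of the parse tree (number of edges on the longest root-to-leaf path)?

[T [A ( [T [A b]] )] -> [T [A str] -> [T [A b]]]]

4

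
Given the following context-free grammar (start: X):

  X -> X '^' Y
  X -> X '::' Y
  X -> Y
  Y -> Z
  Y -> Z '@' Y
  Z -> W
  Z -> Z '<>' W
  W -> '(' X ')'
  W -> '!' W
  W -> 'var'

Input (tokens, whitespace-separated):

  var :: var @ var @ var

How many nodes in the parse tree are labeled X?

[X [X [Y [Z [W var]]]] :: [Y [Z [W var]] @ [Y [Z [W var]] @ [Y [Z [W var]]]]]]

2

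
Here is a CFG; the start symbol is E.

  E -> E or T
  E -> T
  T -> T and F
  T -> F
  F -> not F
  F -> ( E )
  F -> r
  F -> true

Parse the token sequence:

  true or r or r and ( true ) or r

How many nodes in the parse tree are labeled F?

6

[E [E [E [E [T [F true]]] or [T [F r]]] or [T [T [F r]] and [F ( [E [T [F true]]] )]]] or [T [F r]]]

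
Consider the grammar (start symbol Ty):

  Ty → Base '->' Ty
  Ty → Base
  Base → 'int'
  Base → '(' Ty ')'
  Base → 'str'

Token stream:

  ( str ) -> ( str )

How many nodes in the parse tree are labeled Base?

[Ty [Base ( [Ty [Base str]] )] -> [Ty [Base ( [Ty [Base str]] )]]]

4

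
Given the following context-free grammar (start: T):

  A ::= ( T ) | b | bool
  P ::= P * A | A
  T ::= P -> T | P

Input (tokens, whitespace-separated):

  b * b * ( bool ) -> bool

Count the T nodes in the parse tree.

[T [P [P [P [A b]] * [A b]] * [A ( [T [P [A bool]]] )]] -> [T [P [A bool]]]]

3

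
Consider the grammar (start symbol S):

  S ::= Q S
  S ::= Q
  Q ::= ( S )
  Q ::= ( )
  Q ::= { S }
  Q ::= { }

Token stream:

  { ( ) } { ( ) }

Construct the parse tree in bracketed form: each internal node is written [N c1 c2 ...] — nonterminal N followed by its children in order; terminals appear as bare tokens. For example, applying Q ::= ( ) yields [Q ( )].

S
Q S
{ S } S
{ Q } S
{ ( ) } S
{ ( ) } Q
{ ( ) } { S }
{ ( ) } { Q }
{ ( ) } { ( ) }

[S [Q { [S [Q ( )]] }] [S [Q { [S [Q ( )]] }]]]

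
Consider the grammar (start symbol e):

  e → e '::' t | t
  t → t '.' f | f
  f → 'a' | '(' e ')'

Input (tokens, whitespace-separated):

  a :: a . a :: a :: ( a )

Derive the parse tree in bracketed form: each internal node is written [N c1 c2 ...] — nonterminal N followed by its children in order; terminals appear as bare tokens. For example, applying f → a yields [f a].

[e [e [e [e [t [f a]]] :: [t [t [f a]] . [f a]]] :: [t [f a]]] :: [t [f ( [e [t [f a]]] )]]]

e
e :: t
e :: t :: t
e :: t :: t :: t
t :: t :: t :: t
f :: t :: t :: t
a :: t :: t :: t
a :: t . f :: t :: t
a :: f . f :: t :: t
a :: a . f :: t :: t
a :: a . a :: t :: t
a :: a . a :: f :: t
a :: a . a :: a :: t
a :: a . a :: a :: f
a :: a . a :: a :: ( e )
a :: a . a :: a :: ( t )
a :: a . a :: a :: ( f )
a :: a . a :: a :: ( a )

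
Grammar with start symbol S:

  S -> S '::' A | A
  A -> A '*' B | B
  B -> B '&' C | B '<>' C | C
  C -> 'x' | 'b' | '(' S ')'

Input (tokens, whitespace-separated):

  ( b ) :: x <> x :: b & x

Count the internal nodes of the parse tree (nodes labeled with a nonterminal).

20

[S [S [S [A [B [C ( [S [A [B [C b]]]] )]]]] :: [A [B [B [C x]] <> [C x]]]] :: [A [B [B [C b]] & [C x]]]]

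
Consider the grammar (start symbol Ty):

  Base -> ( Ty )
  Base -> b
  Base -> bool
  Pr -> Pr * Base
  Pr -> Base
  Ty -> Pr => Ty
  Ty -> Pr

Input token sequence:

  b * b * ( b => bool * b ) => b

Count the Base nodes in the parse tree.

[Ty [Pr [Pr [Pr [Base b]] * [Base b]] * [Base ( [Ty [Pr [Base b]] => [Ty [Pr [Pr [Base bool]] * [Base b]]]] )]] => [Ty [Pr [Base b]]]]

7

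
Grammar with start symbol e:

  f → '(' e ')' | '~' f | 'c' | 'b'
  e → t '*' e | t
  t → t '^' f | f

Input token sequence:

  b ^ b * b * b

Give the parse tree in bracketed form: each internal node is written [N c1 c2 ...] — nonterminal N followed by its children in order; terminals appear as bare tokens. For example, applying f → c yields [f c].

[e [t [t [f b]] ^ [f b]] * [e [t [f b]] * [e [t [f b]]]]]

e
t * e
t ^ f * e
f ^ f * e
b ^ f * e
b ^ b * e
b ^ b * t * e
b ^ b * f * e
b ^ b * b * e
b ^ b * b * t
b ^ b * b * f
b ^ b * b * b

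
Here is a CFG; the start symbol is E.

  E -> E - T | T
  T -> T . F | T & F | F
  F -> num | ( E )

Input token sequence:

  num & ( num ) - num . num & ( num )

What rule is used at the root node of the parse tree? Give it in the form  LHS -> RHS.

[E [E [T [T [F num]] & [F ( [E [T [F num]]] )]]] - [T [T [T [F num]] . [F num]] & [F ( [E [T [F num]]] )]]]

E -> E - T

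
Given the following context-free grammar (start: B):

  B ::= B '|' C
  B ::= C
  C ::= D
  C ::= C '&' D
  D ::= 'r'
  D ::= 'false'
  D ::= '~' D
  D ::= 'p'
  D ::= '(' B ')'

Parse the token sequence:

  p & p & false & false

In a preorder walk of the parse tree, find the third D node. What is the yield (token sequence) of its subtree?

false

[B [C [C [C [C [D p]] & [D p]] & [D false]] & [D false]]]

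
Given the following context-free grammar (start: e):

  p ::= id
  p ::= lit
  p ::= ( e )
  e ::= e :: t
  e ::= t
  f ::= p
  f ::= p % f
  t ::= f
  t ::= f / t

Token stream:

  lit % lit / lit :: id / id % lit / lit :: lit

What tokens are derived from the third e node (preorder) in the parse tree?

lit % lit / lit

[e [e [e [t [f [p lit] % [f [p lit]]] / [t [f [p lit]]]]] :: [t [f [p id]] / [t [f [p id] % [f [p lit]]] / [t [f [p lit]]]]]] :: [t [f [p lit]]]]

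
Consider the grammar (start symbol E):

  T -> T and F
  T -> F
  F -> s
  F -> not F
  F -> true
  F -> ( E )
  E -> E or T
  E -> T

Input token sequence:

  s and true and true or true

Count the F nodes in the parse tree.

4

[E [E [T [T [T [F s]] and [F true]] and [F true]]] or [T [F true]]]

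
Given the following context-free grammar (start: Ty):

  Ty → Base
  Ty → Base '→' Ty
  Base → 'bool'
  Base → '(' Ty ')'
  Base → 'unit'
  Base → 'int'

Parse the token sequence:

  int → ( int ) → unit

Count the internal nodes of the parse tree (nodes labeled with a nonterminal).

[Ty [Base int] → [Ty [Base ( [Ty [Base int]] )] → [Ty [Base unit]]]]

8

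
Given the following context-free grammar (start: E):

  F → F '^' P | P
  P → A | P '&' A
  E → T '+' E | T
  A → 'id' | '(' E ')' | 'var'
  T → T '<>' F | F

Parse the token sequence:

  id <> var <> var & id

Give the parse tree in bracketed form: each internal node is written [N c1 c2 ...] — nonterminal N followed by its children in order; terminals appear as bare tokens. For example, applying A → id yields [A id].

[E [T [T [T [F [P [A id]]]] <> [F [P [A var]]]] <> [F [P [P [A var]] & [A id]]]]]

E
T
T <> F
T <> F <> F
F <> F <> F
P <> F <> F
A <> F <> F
id <> F <> F
id <> P <> F
id <> A <> F
id <> var <> F
id <> var <> P
id <> var <> P & A
id <> var <> A & A
id <> var <> var & A
id <> var <> var & id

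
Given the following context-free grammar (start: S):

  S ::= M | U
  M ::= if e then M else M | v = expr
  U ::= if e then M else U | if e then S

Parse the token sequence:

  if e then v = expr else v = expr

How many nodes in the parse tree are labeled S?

[S [M if e then [M v = expr] else [M v = expr]]]

1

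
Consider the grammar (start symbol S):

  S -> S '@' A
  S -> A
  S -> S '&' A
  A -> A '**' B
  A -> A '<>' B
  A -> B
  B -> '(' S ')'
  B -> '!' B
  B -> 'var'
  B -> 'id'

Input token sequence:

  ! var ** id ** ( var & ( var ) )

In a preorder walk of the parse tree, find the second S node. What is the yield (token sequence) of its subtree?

var & ( var )

[S [A [A [A [B ! [B var]]] ** [B id]] ** [B ( [S [S [A [B var]]] & [A [B ( [S [A [B var]]] )]]] )]]]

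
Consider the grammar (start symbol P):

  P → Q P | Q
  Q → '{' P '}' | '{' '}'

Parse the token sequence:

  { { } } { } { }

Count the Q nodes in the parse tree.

[P [Q { [P [Q { }]] }] [P [Q { }] [P [Q { }]]]]

4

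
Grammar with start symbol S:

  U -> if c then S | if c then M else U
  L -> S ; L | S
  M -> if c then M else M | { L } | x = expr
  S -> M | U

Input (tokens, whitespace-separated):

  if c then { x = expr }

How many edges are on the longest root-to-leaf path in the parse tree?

7

[S [U if c then [S [M { [L [S [M x = expr]]] }]]]]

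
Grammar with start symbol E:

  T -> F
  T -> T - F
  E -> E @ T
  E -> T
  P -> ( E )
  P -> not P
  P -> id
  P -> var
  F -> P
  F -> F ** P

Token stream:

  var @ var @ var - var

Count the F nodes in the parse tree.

[E [E [E [T [F [P var]]]] @ [T [F [P var]]]] @ [T [T [F [P var]]] - [F [P var]]]]

4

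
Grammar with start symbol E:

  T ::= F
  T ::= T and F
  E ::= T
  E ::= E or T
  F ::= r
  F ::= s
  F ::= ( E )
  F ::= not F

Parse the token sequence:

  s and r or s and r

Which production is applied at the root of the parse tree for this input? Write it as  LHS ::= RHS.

E ::= E or T

[E [E [T [T [F s]] and [F r]]] or [T [T [F s]] and [F r]]]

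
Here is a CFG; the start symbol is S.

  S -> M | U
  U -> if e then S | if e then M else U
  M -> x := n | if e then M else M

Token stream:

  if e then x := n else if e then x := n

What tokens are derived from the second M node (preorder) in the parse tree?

[S [U if e then [M x := n] else [U if e then [S [M x := n]]]]]

x := n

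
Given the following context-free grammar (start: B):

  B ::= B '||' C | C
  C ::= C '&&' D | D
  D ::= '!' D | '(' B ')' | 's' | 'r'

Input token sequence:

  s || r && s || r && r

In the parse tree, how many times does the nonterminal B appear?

[B [B [B [C [D s]]] || [C [C [D r]] && [D s]]] || [C [C [D r]] && [D r]]]

3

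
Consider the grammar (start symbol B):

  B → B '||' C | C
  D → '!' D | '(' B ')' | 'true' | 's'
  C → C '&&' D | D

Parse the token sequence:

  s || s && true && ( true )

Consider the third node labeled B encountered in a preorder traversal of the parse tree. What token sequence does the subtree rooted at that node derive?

true

[B [B [C [D s]]] || [C [C [C [D s]] && [D true]] && [D ( [B [C [D true]]] )]]]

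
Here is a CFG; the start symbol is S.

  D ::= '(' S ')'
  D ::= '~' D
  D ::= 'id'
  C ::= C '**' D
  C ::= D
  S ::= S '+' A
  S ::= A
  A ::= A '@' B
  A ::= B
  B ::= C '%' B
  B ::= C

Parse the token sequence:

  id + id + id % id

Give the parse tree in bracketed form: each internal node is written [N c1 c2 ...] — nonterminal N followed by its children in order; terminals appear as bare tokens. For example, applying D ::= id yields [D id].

S
S + A
S + A + A
A + A + A
B + A + A
C + A + A
D + A + A
id + A + A
id + B + A
id + C + A
id + D + A
id + id + A
id + id + B
id + id + C % B
id + id + D % B
id + id + id % B
id + id + id % C
id + id + id % D
id + id + id % id

[S [S [S [A [B [C [D id]]]]] + [A [B [C [D id]]]]] + [A [B [C [D id]] % [B [C [D id]]]]]]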